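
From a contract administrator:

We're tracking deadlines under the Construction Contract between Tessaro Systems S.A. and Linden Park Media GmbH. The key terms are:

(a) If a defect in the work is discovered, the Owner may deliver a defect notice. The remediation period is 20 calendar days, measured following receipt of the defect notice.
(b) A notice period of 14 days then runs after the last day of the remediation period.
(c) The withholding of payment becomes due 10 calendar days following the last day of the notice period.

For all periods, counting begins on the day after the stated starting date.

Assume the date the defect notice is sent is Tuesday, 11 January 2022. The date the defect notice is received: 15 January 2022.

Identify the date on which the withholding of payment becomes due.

Adding 20 calendar days to 15 January 2022 gives 4 February 2022, which is the last day of the remediation period.
The last day of the notice period: 14 calendar days after 4 February 2022 is 18 February 2022.
The date on which the withholding of payment becomes due: 10 calendar days after 18 February 2022 is 28 February 2022.

28 February 2022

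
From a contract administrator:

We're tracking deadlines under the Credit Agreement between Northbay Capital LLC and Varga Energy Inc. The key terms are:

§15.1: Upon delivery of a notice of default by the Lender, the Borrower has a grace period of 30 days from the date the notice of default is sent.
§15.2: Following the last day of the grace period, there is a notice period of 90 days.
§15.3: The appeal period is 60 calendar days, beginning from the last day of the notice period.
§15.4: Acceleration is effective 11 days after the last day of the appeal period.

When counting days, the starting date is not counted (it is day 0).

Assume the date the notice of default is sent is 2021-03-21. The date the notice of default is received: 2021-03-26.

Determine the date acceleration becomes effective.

2021-09-28

Adding 30 calendar days to 2021-03-21 gives 2021-04-20, which is the last day of the grace period.
The last day of the notice period: 2021-04-20 + 90 days = 2021-07-19.
Adding 60 calendar days to 2021-07-19 gives 2021-09-17, which is the last day of the appeal period.
The date acceleration becomes effective: 2021-09-17 + 11 days = 2021-09-28.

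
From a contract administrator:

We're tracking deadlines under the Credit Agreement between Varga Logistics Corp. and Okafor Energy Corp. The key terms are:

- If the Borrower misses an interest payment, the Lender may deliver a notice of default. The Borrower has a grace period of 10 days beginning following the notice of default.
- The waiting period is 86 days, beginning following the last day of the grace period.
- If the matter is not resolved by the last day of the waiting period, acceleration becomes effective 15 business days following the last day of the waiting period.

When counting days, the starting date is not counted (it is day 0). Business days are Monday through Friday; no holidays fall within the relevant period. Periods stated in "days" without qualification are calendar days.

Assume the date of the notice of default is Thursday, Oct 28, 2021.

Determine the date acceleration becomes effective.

Feb 22, 2022

Adding 10 calendar days to Oct 28, 2021 gives Nov 7, 2021, which is the last day of the grace period.
The last day of the waiting period: Nov 7, 2021 + 86 days = Feb 1, 2022.
From Tuesday, Feb 1, 2022, 15 business days (Feb 2, Feb 3, Feb 4, Feb 7, …, Feb 18, Feb 21, Feb 22, skipping weekends) brings us to Tuesday, Feb 22, 2022, which is the date acceleration becomes effective.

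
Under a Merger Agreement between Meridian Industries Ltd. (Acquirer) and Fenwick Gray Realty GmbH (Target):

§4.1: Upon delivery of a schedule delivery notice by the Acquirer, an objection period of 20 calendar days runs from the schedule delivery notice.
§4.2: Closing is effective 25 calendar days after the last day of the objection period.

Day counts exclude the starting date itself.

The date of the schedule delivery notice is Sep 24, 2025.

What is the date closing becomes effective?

The last day of the objection period: Sep 24, 2025 + 20 days = Oct 14, 2025.
Adding 25 calendar days to Oct 14, 2025 gives Nov 8, 2025, which is the date closing becomes effective.

Nov 8, 2025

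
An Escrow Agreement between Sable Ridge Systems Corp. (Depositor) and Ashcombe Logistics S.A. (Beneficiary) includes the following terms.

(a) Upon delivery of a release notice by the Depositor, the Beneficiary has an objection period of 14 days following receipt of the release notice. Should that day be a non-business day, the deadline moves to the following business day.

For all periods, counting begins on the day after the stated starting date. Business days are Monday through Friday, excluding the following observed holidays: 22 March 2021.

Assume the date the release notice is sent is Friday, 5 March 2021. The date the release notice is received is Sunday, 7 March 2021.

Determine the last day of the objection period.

The last day of the objection period: 14 calendar days after 7 March 2021 is 21 March 2021. That falls on a Sunday, so it rolls to the next business day, Tuesday, 23 March 2021.

23 March 2021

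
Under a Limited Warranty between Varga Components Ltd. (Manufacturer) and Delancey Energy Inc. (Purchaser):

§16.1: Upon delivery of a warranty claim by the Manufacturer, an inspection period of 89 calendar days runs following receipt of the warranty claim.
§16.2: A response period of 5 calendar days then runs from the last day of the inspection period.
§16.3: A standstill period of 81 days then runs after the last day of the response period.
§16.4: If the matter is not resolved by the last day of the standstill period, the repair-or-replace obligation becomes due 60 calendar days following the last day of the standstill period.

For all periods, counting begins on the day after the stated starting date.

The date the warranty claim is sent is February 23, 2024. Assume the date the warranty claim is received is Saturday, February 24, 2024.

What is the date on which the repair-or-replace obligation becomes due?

October 16, 2024

The last day of the inspection period: 89 calendar days after February 24, 2024 is May 23, 2024.
Adding 5 calendar days to May 23, 2024 gives May 28, 2024, which is the last day of the response period.
The last day of the standstill period: 81 calendar days after May 28, 2024 is August 17, 2024.
The date on which the repair-or-replace obligation becomes due: August 17, 2024 + 60 days = October 16, 2024.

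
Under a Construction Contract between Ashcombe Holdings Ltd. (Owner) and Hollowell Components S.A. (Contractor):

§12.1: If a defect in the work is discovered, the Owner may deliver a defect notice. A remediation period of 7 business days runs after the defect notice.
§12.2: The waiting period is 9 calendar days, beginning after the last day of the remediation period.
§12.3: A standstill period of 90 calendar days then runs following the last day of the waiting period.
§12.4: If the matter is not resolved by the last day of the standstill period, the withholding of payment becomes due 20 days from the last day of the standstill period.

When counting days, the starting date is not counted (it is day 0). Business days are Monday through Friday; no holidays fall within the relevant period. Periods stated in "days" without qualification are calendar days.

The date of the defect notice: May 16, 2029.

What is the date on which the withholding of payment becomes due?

Sep 21, 2029

The last day of the remediation period: counting 7 business days from Wednesday, May 16, 2029 (May 17, May 18, May 21, May 22, May 23, May 24, May 25, skipping weekends) reaches Friday, May 25, 2029.
Adding 9 calendar days to May 25, 2029 gives Jun 3, 2029, which is the last day of the waiting period.
The last day of the standstill period: Jun 3, 2029 + 90 days = Sep 1, 2029.
The date on which the withholding of payment becomes due: 20 calendar days after Sep 1, 2029 is Sep 21, 2029.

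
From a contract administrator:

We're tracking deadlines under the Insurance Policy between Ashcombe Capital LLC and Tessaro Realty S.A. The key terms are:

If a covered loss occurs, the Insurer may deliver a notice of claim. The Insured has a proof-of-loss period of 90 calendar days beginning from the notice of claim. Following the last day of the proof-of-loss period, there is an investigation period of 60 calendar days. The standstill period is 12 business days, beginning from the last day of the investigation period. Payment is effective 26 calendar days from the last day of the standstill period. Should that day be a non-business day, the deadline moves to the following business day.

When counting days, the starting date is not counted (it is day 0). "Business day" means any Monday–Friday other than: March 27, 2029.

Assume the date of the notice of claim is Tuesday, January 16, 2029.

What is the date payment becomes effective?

July 30, 2029

Adding 90 calendar days to January 16, 2029 gives April 16, 2029, which is the last day of the proof-of-loss period.
The last day of the investigation period: 60 calendar days after April 16, 2029 is June 15, 2029.
The last day of the standstill period: 12 business days after Friday, June 15, 2029, skipping weekends — Jun 18, Jun 19, Jun 20, Jun 21, …, Jun 29, Jul 2, Jul 3 — lands on Tuesday, July 3, 2029.
Adding 26 calendar days to July 3, 2029 gives July 29, 2029, which is the date payment becomes effective. That falls on a Sunday, so it rolls to the next business day, Monday, July 30, 2029.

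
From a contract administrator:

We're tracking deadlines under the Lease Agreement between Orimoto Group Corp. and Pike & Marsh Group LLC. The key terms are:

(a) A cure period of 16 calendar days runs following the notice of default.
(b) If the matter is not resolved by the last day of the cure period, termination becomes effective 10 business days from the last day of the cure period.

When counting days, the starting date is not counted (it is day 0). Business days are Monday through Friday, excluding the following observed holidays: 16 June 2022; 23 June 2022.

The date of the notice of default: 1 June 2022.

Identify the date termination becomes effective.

Adding 16 calendar days to 1 June 2022 gives 17 June 2022, which is the last day of the cure period.
The date termination becomes effective: 10 business days after Friday, 17 June 2022, skipping weekends and the listed holiday on Jun 23 — Jun 20, Jun 21, Jun 22, Jun 24, Jun 27, Jun 28, Jun 29, Jun 30, Jul 1, Jul 4 — lands on Monday, 4 July 2022.

4 July 2022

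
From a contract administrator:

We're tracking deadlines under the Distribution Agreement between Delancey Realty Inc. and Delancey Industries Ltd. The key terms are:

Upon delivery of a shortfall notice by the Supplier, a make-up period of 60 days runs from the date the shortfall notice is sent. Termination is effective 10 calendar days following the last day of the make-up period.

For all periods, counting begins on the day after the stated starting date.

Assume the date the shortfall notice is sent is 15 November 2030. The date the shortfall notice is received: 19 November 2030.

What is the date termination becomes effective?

24 January 2031

The last day of the make-up period: 60 calendar days after 15 November 2030 is 14 January 2031.
The date termination becomes effective: 10 calendar days after 14 January 2031 is 24 January 2031.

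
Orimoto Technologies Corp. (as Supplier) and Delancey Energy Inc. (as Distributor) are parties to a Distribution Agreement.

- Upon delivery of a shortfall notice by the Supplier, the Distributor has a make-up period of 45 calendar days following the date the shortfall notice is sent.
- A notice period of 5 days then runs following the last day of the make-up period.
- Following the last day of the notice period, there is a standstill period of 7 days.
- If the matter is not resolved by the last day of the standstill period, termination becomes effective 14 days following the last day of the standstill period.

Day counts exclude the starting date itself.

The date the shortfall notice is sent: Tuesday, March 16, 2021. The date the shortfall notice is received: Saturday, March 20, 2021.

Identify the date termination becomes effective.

The last day of the make-up period: 45 calendar days after March 16, 2021 is April 30, 2021.
The last day of the notice period: 5 calendar days after April 30, 2021 is May 5, 2021.
The last day of the standstill period: 7 calendar days after May 5, 2021 is May 12, 2021.
The date termination becomes effective: May 12, 2021 + 14 days = May 26, 2021.

May 26, 2021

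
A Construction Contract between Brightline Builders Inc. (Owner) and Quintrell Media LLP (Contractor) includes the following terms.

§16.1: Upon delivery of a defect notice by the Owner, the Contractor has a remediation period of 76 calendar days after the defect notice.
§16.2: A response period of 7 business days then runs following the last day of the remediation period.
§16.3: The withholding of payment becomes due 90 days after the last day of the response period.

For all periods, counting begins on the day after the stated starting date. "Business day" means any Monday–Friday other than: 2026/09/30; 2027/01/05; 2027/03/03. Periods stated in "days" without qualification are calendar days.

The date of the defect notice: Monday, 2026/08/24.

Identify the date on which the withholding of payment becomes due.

2027/02/15

The last day of the remediation period: 76 calendar days after 2026/08/24 is 2026/11/08.
The last day of the response period: 7 business days after Sunday, 2026/11/08, skipping weekends — Nov 9, Nov 10, Nov 11, Nov 12, Nov 13, Nov 16, Nov 17 — lands on Tuesday, 2026/11/17.
The date on which the withholding of payment becomes due: 90 calendar days after 2026/11/17 is 2027/02/15.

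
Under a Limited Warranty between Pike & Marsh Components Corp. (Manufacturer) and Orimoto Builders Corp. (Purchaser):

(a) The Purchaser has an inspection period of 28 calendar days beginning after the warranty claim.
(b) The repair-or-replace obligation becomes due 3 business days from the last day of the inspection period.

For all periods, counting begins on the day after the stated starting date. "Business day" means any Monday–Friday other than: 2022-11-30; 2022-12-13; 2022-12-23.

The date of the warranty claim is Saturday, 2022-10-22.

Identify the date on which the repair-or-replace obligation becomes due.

2022-11-23

The last day of the inspection period: 2022-10-22 + 28 days = 2022-11-19.
From Saturday, 2022-11-19, 3 business days (Nov 21, Nov 22, Nov 23, skipping weekends) brings us to Wednesday, 2022-11-23, which is the date on which the repair-or-replace obligation becomes due.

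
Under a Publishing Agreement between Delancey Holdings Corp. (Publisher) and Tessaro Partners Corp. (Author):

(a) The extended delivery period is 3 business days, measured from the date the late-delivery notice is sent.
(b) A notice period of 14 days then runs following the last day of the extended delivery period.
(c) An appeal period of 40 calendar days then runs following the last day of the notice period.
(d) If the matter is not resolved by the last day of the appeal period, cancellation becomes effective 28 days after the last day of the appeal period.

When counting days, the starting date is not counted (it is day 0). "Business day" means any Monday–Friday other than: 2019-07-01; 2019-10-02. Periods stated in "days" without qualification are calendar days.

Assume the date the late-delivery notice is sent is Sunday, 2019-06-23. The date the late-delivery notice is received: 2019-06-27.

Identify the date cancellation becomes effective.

The last day of the extended delivery period: 3 business days after Sunday, 2019-06-23, skipping weekends — Jun 24, Jun 25, Jun 26 — lands on Wednesday, 2019-06-26.
The last day of the notice period: 14 calendar days after 2019-06-26 is 2019-07-10.
The last day of the appeal period: 2019-07-10 + 40 days = 2019-08-19.
Adding 28 calendar days to 2019-08-19 gives 2019-09-16, which is the date cancellation becomes effective.

2019-09-16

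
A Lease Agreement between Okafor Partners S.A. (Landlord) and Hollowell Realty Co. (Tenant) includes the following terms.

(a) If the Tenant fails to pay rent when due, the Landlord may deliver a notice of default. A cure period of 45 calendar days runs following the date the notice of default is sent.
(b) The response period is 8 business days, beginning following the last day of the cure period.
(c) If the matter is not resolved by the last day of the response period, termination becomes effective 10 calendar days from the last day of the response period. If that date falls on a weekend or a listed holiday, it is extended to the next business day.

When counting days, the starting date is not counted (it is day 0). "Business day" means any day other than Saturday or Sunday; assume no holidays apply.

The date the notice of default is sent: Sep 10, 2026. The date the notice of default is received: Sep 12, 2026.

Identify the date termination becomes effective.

Nov 16, 2026

The last day of the cure period: 45 calendar days after Sep 10, 2026 is Oct 25, 2026.
The last day of the response period: counting 8 business days from Sunday, Oct 25, 2026 (Oct 26, Oct 27, Oct 28, Oct 29, Oct 30, Nov 2, Nov 3, Nov 4, skipping weekends) reaches Wednesday, Nov 4, 2026.
Adding 10 calendar days to Nov 4, 2026 gives Nov 14, 2026, which is the date termination becomes effective. That falls on a Saturday, so it rolls to the next business day, Monday, Nov 16, 2026.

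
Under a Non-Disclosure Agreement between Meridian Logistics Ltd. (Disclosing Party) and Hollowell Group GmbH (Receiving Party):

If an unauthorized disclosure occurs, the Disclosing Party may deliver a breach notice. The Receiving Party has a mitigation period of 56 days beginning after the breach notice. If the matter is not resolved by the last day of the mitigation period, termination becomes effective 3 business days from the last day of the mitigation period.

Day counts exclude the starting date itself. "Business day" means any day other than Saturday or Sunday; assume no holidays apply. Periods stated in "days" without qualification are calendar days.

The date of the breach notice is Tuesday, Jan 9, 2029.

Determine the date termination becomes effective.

Adding 56 calendar days to Jan 9, 2029 gives Mar 6, 2029, which is the last day of the mitigation period.
The date termination becomes effective: counting 3 business days from Tuesday, Mar 6, 2029 (Mar 7, Mar 8, Mar 9, skipping weekends) reaches Friday, Mar 9, 2029.

Mar 9, 2029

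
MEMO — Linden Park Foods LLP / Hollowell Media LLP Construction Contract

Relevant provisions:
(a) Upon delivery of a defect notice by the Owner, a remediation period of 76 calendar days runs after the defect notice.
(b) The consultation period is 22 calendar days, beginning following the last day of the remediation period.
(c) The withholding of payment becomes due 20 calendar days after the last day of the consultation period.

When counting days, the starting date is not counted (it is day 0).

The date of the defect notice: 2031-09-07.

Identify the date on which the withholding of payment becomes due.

The last day of the remediation period: 76 calendar days after 2031-09-07 is 2031-11-22.
The last day of the consultation period: 2031-11-22 + 22 days = 2031-12-14.
The date on which the withholding of payment becomes due: 20 calendar days after 2031-12-14 is 2032-01-03.

2032-01-03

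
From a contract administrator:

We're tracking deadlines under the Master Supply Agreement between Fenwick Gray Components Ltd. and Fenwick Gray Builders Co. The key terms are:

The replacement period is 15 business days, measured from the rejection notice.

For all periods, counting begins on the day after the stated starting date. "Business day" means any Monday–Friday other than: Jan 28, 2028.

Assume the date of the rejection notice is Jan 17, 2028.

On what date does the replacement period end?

Feb 8, 2028

The last day of the replacement period: counting 15 business days from Monday, Jan 17, 2028 (Jan 18, Jan 19, Jan 20, Jan 21, …, Feb 4, Feb 7, Feb 8, skipping weekends and the listed holiday on Jan 28) reaches Tuesday, Feb 8, 2028.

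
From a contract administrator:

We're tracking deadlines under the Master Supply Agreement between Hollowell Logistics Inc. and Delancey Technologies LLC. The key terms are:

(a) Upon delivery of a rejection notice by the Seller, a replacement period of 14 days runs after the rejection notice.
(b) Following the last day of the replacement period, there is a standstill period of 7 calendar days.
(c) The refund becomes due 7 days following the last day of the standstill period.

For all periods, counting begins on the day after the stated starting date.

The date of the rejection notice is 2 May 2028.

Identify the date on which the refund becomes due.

30 May 2028

The last day of the replacement period: 14 calendar days after 2 May 2028 is 16 May 2028.
The last day of the standstill period: 16 May 2028 + 7 days = 23 May 2028.
Adding 7 calendar days to 23 May 2028 gives 30 May 2028, which is the date on which the refund becomes due.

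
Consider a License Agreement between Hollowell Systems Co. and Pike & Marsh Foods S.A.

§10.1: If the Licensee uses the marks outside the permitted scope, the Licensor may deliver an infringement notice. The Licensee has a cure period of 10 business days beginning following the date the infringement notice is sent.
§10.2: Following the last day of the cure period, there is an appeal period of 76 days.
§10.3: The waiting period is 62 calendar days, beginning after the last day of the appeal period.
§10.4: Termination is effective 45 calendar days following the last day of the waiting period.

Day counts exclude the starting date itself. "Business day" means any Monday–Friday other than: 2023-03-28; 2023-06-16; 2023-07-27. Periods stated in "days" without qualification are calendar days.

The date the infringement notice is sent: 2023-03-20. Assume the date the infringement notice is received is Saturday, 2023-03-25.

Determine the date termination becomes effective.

2023-10-04

The last day of the cure period: counting 10 business days from Monday, 2023-03-20 (Mar 21, Mar 22, Mar 23, Mar 24, Mar 27, Mar 29, Mar 30, Mar 31, Apr 3, Apr 4, skipping weekends and the listed holiday on Mar 28) reaches Tuesday, 2023-04-04.
The last day of the appeal period: 2023-04-04 + 76 days = 2023-06-19.
The last day of the waiting period: 2023-06-19 + 62 days = 2023-08-20.
The date termination becomes effective: 45 calendar days after 2023-08-20 is 2023-10-04.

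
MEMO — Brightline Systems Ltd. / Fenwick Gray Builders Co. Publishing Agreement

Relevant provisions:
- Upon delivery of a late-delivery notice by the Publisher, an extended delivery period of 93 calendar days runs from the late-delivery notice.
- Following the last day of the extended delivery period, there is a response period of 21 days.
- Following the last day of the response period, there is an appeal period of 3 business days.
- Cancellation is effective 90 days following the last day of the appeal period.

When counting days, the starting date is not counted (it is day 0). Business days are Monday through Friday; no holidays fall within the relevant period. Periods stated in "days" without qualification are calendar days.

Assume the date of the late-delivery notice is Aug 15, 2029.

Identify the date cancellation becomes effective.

Mar 12, 2030

Adding 93 calendar days to Aug 15, 2029 gives Nov 16, 2029, which is the last day of the extended delivery period.
The last day of the response period: 21 calendar days after Nov 16, 2029 is Dec 7, 2029.
The last day of the appeal period: counting 3 business days from Friday, Dec 7, 2029 (Dec 10, Dec 11, Dec 12, skipping weekends) reaches Wednesday, Dec 12, 2029.
The date cancellation becomes effective: Dec 12, 2029 + 90 days = Mar 12, 2030.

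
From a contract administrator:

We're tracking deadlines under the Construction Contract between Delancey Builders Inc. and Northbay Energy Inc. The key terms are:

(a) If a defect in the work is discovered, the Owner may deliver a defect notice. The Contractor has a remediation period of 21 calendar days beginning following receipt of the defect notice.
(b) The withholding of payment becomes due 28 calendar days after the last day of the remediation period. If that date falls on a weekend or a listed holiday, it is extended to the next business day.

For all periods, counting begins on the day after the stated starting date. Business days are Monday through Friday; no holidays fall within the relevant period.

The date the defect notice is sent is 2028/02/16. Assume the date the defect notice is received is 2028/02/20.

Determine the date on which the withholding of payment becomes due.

The last day of the remediation period: 21 calendar days after 2028/02/20 is 2028/03/12.
Adding 28 calendar days to 2028/03/12 gives 2028/04/09, which is the date on which the withholding of payment becomes due. That falls on a Sunday, so it rolls to the next business day, Monday, 2028/04/10.

2028/04/10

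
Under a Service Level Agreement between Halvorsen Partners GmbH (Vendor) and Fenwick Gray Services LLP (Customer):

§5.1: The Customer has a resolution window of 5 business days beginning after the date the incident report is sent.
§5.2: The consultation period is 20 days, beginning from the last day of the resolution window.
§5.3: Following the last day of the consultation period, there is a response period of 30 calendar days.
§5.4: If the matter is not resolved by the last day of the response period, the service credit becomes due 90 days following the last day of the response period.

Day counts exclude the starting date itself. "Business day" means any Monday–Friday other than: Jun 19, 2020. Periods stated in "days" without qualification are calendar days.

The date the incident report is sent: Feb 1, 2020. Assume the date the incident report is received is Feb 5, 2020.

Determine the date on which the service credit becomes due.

From Saturday, Feb 1, 2020, 5 business days (Feb 3, Feb 4, Feb 5, Feb 6, Feb 7, skipping weekends) brings us to Friday, Feb 7, 2020, which is the last day of the resolution window.
Adding 20 calendar days to Feb 7, 2020 gives Feb 27, 2020, which is the last day of the consultation period.
The last day of the response period: Feb 27, 2020 + 30 days = Mar 28, 2020.
The date on which the service credit becomes due: 90 calendar days after Mar 28, 2020 is Jun 26, 2020.

Jun 26, 2020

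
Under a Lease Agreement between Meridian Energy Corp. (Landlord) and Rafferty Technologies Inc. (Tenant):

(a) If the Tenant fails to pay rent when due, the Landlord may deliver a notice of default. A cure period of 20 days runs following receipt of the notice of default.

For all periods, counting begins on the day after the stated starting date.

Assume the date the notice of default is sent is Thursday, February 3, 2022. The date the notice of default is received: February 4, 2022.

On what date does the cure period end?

The last day of the cure period: February 4, 2022 + 20 days = February 24, 2022.

February 24, 2022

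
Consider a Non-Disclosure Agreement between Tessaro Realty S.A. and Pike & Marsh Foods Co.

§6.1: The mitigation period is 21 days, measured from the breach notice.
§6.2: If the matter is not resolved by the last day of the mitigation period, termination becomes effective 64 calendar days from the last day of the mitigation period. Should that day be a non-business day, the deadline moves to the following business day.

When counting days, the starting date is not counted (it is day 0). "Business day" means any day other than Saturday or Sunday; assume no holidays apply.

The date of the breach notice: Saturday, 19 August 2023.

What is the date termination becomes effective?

13 November 2023

The last day of the mitigation period: 21 calendar days after 19 August 2023 is 9 September 2023.
The date termination becomes effective: 64 calendar days after 9 September 2023 is 12 November 2023. That falls on a Sunday, so it rolls to the next business day, Monday, 13 November 2023.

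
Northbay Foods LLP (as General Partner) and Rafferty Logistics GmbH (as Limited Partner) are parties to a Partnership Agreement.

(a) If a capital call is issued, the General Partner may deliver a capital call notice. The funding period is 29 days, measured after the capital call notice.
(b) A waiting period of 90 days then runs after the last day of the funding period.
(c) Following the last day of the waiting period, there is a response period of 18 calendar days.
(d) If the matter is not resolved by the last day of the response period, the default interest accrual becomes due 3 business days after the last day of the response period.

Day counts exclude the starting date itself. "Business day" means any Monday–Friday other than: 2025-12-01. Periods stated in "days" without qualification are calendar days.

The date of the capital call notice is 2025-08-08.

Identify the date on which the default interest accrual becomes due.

The last day of the funding period: 29 calendar days after 2025-08-08 is 2025-09-06.
The last day of the waiting period: 2025-09-06 + 90 days = 2025-12-05.
The last day of the response period: 18 calendar days after 2025-12-05 is 2025-12-23.
From Tuesday, 2025-12-23, 3 business days (Dec 24, Dec 25, Dec 26, skipping weekends) brings us to Friday, 2025-12-26, which is the date on which the default interest accrual becomes due.

2025-12-26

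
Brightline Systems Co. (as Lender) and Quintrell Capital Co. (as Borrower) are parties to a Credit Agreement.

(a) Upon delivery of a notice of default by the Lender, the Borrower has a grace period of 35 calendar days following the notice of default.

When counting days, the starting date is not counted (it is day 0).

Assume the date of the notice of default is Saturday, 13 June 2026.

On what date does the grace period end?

18 July 2026

The last day of the grace period: 35 calendar days after 13 June 2026 is 18 July 2026.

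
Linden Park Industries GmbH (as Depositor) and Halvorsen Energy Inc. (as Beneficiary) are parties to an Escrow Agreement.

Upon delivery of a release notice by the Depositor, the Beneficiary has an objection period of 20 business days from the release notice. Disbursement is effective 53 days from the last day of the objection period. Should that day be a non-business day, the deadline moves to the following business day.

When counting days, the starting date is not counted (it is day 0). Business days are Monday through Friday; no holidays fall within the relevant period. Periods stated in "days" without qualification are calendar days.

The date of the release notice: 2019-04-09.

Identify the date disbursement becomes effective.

2019-07-01

The last day of the objection period: counting 20 business days from Tuesday, 2019-04-09 (Apr 10, Apr 11, Apr 12, Apr 15, …, May 3, May 6, May 7, skipping weekends) reaches Tuesday, 2019-05-07.
The date disbursement becomes effective: 2019-05-07 + 53 days = 2019-06-29. That falls on a Saturday, so it rolls to the next business day, Monday, 2019-07-01.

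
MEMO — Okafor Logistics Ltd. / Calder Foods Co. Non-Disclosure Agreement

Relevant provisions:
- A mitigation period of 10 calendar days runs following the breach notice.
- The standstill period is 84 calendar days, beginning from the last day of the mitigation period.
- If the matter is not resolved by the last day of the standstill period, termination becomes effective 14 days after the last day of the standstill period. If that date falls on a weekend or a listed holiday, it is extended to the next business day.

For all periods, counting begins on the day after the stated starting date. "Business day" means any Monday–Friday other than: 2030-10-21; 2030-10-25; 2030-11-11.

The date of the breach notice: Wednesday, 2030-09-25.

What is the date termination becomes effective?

2031-01-13

The last day of the mitigation period: 2030-09-25 + 10 days = 2030-10-05.
The last day of the standstill period: 2030-10-05 + 84 days = 2030-12-28.
The date termination becomes effective: 14 calendar days after 2030-12-28 is 2031-01-11. That falls on a Saturday, so it rolls to the next business day, Monday, 2031-01-13.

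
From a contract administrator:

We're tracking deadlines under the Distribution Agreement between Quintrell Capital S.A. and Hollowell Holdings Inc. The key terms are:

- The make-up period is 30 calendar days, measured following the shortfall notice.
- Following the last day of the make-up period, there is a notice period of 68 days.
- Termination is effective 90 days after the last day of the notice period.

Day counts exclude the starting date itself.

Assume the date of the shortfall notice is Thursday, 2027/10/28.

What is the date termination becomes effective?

2028/05/03

The last day of the make-up period: 30 calendar days after 2027/10/28 is 2027/11/27.
Adding 68 calendar days to 2027/11/27 gives 2028/02/03, which is the last day of the notice period.
Adding 90 calendar days to 2028/02/03 gives 2028/05/03, which is the date termination becomes effective.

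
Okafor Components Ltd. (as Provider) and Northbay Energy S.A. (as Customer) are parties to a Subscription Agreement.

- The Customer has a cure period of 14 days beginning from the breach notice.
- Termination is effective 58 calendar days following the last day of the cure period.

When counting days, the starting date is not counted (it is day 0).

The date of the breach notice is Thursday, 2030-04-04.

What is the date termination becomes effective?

Adding 14 calendar days to 2030-04-04 gives 2030-04-18, which is the last day of the cure period.
Adding 58 calendar days to 2030-04-18 gives 2030-06-15, which is the date termination becomes effective.

2030-06-15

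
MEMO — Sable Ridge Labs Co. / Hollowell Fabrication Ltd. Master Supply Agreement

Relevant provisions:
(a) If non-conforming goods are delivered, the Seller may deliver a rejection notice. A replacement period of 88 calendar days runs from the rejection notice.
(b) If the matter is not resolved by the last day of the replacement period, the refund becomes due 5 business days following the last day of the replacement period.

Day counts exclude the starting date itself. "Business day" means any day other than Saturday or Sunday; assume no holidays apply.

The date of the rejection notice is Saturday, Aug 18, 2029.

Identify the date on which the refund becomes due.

Nov 21, 2029

The last day of the replacement period: 88 calendar days after Aug 18, 2029 is Nov 14, 2029.
The date on which the refund becomes due: counting 5 business days from Wednesday, Nov 14, 2029 (Nov 15, Nov 16, Nov 19, Nov 20, Nov 21, skipping weekends) reaches Wednesday, Nov 21, 2029.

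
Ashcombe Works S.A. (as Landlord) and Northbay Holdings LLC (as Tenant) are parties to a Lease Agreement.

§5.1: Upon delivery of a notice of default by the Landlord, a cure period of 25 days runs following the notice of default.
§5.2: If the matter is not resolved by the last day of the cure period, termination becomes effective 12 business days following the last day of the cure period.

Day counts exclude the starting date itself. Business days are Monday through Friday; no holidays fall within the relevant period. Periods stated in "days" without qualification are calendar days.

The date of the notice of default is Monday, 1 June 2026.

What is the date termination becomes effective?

14 July 2026

Adding 25 calendar days to 1 June 2026 gives 26 June 2026, which is the last day of the cure period.
The date termination becomes effective: counting 12 business days from Friday, 26 June 2026 (Jun 29, Jun 30, Jul 1, Jul 2, …, Jul 10, Jul 13, Jul 14, skipping weekends) reaches Tuesday, 14 July 2026.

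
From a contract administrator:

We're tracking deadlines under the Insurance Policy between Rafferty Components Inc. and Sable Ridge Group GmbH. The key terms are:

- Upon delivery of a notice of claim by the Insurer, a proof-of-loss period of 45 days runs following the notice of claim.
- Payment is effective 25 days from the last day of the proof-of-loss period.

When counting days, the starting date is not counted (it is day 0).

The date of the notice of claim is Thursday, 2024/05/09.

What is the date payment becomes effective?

The last day of the proof-of-loss period: 2024/05/09 + 45 days = 2024/06/23.
The date payment becomes effective: 2024/06/23 + 25 days = 2024/07/18.

2024/07/18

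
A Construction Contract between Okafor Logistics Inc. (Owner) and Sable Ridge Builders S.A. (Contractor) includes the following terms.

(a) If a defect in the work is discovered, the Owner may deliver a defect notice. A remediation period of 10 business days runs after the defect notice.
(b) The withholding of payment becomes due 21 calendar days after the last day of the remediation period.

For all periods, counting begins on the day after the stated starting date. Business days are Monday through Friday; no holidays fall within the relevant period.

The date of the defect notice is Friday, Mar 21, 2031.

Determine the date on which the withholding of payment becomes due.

Apr 25, 2031

The last day of the remediation period: 10 business days after Friday, Mar 21, 2031, skipping weekends — Mar 24, Mar 25, Mar 26, Mar 27, Mar 28, Mar 31, Apr 1, Apr 2, Apr 3, Apr 4 — lands on Friday, Apr 4, 2031.
The date on which the withholding of payment becomes due: 21 calendar days after Apr 4, 2031 is Apr 25, 2031.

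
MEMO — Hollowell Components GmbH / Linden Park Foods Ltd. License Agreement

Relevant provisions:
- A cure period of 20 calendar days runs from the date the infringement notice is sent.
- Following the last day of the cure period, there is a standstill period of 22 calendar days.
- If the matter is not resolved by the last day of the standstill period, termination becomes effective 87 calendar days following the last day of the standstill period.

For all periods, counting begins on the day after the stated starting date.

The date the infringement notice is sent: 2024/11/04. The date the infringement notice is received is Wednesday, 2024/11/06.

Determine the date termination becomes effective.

Adding 20 calendar days to 2024/11/04 gives 2024/11/24, which is the last day of the cure period.
The last day of the standstill period: 22 calendar days after 2024/11/24 is 2024/12/16.
The date termination becomes effective: 87 calendar days after 2024/12/16 is 2025/03/13.

2025/03/13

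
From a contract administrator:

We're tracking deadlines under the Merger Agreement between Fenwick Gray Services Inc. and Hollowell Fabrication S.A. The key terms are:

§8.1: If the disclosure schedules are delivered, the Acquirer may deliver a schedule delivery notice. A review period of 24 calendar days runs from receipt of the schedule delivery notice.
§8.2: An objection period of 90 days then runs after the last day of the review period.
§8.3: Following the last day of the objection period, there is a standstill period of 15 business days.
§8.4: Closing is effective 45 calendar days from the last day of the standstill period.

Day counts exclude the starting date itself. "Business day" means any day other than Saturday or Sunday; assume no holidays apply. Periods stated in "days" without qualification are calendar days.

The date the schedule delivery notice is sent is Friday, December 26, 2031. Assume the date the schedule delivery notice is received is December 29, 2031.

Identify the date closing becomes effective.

June 26, 2032

The last day of the review period: 24 calendar days after December 29, 2031 is January 22, 2032.
The last day of the objection period: 90 calendar days after January 22, 2032 is April 21, 2032.
The last day of the standstill period: counting 15 business days from Wednesday, April 21, 2032 (Apr 22, Apr 23, Apr 26, Apr 27, …, May 10, May 11, May 12, skipping weekends) reaches Wednesday, May 12, 2032.
The date closing becomes effective: May 12, 2032 + 45 days = June 26, 2032.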